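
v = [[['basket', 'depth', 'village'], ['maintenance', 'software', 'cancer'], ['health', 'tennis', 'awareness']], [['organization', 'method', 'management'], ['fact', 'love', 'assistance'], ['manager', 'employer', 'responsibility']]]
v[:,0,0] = ['basket', 'organization']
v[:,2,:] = [['health', 'tennis', 'awareness'], ['manager', 'employer', 'responsibility']]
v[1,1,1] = 'love'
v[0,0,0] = 'basket'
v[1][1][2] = 'assistance'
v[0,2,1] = 'tennis'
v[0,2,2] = 'awareness'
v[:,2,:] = [['health', 'tennis', 'awareness'], ['manager', 'employer', 'responsibility']]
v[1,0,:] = ['organization', 'method', 'management']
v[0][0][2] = 'village'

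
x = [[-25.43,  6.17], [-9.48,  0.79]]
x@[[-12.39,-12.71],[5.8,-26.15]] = [[350.86, 161.87], [122.04, 99.83]]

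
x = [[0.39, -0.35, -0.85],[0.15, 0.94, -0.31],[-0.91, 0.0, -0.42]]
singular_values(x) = [1.01, 1.0, 1.0]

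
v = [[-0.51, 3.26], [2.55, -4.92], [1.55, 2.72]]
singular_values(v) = [6.71, 2.53]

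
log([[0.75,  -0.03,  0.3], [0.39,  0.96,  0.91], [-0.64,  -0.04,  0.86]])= [[-0.14, -0.02, 0.35], [0.75, -0.01, 0.84], [-0.71, -0.05, -0.0]]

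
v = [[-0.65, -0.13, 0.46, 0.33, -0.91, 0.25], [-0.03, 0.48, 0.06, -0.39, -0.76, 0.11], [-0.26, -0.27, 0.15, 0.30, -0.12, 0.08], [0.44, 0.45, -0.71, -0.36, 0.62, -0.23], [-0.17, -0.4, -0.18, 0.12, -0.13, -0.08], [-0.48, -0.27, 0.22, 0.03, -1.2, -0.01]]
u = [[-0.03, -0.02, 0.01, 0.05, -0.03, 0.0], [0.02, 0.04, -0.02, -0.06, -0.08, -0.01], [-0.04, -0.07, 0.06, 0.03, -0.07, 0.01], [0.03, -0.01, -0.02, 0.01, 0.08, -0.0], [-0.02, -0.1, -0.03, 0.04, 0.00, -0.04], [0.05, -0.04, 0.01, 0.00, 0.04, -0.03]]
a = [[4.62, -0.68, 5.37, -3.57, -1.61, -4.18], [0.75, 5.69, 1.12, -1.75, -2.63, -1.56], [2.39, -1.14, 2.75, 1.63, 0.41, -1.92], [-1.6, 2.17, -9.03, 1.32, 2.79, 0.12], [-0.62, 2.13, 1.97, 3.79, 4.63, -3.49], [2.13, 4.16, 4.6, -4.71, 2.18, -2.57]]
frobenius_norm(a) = 19.57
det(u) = -0.00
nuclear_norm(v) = 4.22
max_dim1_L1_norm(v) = 2.81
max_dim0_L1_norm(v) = 3.74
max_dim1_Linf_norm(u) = 0.1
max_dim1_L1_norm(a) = 20.35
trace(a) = 16.44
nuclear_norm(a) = 40.23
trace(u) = 0.05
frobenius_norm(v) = 2.53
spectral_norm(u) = 0.17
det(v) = -0.00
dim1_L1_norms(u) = [0.14, 0.23, 0.28, 0.15, 0.23, 0.17]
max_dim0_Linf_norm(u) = 0.1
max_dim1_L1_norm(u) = 0.28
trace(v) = -0.52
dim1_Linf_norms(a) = [5.37, 5.69, 2.75, 9.03, 4.63, 4.71]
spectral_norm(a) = 14.54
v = a @ u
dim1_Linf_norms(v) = [0.91, 0.76, 0.3, 0.71, 0.4, 1.2]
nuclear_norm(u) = 0.50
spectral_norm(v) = 2.20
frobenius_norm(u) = 0.25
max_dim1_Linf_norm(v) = 1.2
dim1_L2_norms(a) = [9.14, 6.83, 4.59, 9.92, 7.54, 8.75]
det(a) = 16242.26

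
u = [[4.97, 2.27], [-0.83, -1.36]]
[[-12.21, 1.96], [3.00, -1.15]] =u @ [[-2.01, 0.01], [-0.98, 0.84]]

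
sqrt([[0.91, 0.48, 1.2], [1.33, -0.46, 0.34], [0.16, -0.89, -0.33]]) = [[1.06+0.30j, 0.17-0.45j, (0.65-0.23j)], [(0.7-0.34j), (0.3+0.51j), (0.27+0.26j)], [(-0.01-0.39j), (-0.38+0.59j), (0.32+0.3j)]]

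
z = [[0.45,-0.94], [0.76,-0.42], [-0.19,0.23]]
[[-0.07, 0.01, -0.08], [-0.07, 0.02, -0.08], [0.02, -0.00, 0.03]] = z @ [[-0.07, 0.02, -0.08], [0.04, -0.0, 0.05]]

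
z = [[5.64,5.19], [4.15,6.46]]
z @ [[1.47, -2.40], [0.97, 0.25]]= [[13.33, -12.24],[12.37, -8.35]]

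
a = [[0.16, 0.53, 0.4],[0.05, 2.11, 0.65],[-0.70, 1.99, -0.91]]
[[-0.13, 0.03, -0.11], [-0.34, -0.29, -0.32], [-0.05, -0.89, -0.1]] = a @ [[-0.1, 0.17, -0.08], [-0.12, -0.24, -0.12], [-0.13, 0.32, -0.09]]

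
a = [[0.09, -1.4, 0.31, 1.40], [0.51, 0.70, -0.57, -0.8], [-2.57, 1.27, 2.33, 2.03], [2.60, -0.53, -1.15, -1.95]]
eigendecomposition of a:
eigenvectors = [[-0.30+0.00j,  -0.10-0.26j,  -0.10+0.26j,  -0.61+0.00j], [0.15+0.00j,  -0.19+0.15j,  -0.19-0.15j,  -0.44+0.00j], [(-0.55+0j),  (0.84+0j),  (0.84-0j),  (0.15+0j)], [0.77+0.00j,  (-0.36-0.15j),  (-0.36+0.15j),  -0.64+0.00j]]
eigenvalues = [(-2.23+0j), (1.48+0.65j), (1.48-0.65j), (0.45+0j)]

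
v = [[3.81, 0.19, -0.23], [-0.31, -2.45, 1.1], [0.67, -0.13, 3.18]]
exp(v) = [[42.29,  1.42,  -6.49], [1.25,  0.0,  4.61], [21.85,  0.07,  21.53]]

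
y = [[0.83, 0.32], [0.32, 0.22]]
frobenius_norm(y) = 0.97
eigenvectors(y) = [[0.92, -0.39], [0.39, 0.92]]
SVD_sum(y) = [[0.82, 0.35], [0.35, 0.15]] + [[0.01, -0.03],  [-0.03, 0.07]]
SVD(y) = [[-0.92, -0.39],[-0.39, 0.92]] @ diag([0.9670689991392747, 0.08293100086072533]) @ [[-0.92, -0.39], [-0.39, 0.92]]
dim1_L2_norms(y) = [0.89, 0.39]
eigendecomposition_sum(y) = [[0.82, 0.35], [0.35, 0.15]] + [[0.01, -0.03],[-0.03, 0.07]]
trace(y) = 1.05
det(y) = 0.08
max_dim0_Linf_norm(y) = 0.83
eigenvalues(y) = [0.97, 0.08]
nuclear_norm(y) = 1.05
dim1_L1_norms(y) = [1.15, 0.54]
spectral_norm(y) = 0.97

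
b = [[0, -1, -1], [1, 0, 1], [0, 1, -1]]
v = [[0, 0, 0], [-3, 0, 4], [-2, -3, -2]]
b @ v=[[5, 3, -2], [-2, -3, -2], [-1, 3, 6]]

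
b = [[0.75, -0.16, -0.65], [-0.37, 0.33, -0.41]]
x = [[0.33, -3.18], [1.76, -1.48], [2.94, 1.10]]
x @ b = [[1.42, -1.10, 1.09], [1.87, -0.77, -0.54], [1.8, -0.11, -2.36]]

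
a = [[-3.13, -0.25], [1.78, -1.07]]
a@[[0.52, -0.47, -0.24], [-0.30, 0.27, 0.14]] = [[-1.55, 1.4, 0.72],[1.25, -1.13, -0.58]]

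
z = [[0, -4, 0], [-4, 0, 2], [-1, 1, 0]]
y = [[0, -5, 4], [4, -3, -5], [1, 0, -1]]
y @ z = [[16, 4, -10], [17, -21, -6], [1, -5, 0]]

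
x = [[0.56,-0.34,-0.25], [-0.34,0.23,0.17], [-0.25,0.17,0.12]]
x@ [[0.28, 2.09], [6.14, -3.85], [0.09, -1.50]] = [[-1.95,2.85], [1.33,-1.85], [0.98,-1.36]]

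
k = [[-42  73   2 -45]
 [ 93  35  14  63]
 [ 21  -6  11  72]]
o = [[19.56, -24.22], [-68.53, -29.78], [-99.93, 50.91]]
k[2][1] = -6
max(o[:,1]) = 50.91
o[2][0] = -99.93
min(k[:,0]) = -42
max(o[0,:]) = 19.56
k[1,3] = 63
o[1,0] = -68.53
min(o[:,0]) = -99.93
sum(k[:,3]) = 90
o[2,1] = 50.91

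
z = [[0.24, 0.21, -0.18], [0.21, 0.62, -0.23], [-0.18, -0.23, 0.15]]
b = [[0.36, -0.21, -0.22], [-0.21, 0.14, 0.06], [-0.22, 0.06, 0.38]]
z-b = [[-0.12, 0.42, 0.04], [0.42, 0.48, -0.29], [0.04, -0.29, -0.23]]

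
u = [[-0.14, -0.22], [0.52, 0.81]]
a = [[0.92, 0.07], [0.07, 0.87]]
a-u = [[1.06,0.29], [-0.45,0.06]]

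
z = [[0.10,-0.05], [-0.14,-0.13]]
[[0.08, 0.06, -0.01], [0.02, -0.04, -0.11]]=z @ [[0.44, 0.49, 0.24], [-0.62, -0.23, 0.62]]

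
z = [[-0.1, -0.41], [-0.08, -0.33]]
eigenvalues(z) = [-0.0, -0.43]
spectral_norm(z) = 0.54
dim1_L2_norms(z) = [0.42, 0.34]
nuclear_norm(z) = 0.54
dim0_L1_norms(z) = [0.18, 0.74]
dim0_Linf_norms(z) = [0.1, 0.41]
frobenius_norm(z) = 0.54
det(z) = 0.00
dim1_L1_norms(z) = [0.51, 0.41]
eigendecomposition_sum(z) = [[-0.00, 0.0], [0.00, -0.00]] + [[-0.1, -0.41], [-0.08, -0.33]]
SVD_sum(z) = [[-0.1, -0.41], [-0.08, -0.33]] + [[-0.00, 0.0], [0.00, -0.0]]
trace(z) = -0.43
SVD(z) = [[-0.78,-0.63], [-0.63,0.78]] @ diag([0.5416639767118402, 0.00036923260286591023]) @ [[0.24, 0.97], [0.97, -0.24]]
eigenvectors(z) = [[0.97, 0.78], [-0.24, 0.63]]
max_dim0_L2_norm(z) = 0.53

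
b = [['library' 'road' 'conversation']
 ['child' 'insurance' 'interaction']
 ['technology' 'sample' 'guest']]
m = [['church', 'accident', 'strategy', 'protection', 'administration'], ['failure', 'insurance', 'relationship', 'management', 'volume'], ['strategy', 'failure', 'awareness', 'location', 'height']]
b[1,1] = 'insurance'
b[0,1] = 'road'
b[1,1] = 'insurance'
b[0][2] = 'conversation'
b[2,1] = 'sample'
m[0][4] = 'administration'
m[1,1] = 'insurance'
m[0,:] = ['church', 'accident', 'strategy', 'protection', 'administration']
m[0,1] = 'accident'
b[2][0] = 'technology'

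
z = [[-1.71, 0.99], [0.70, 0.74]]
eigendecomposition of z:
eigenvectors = [[-0.97, -0.34], [0.25, -0.94]]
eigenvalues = [-1.97, 1.0]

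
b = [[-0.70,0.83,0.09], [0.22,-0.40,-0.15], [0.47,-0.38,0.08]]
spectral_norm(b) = 1.32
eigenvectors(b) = [[-0.83, 0.50, -0.39], [0.35, 0.51, -0.45], [0.44, -0.7, 0.80]]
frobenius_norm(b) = 1.34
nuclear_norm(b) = 1.55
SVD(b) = [[-0.83, 0.1, 0.55],[0.35, -0.69, 0.64],[0.45, 0.72, 0.53]] @ diag([1.3190818707172913, 0.22270927892464118, 0.004857512309550252]) @ [[0.65, -0.75, -0.07], [0.52, 0.38, 0.76], [0.55, 0.53, -0.64]]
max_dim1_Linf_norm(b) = 0.83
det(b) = -0.00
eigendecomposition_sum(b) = [[-0.65, 0.86, 0.16],[0.28, -0.37, -0.07],[0.35, -0.46, -0.08]] + [[0.04, 0.04, 0.04], [0.04, 0.04, 0.04], [-0.05, -0.05, -0.06]] + [[-0.09, -0.06, -0.11], [-0.1, -0.07, -0.12], [0.17, 0.13, 0.22]]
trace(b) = -1.02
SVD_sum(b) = [[-0.71,0.82,0.07], [0.3,-0.34,-0.03], [0.39,-0.44,-0.04]] + [[0.01, 0.01, 0.02], [-0.08, -0.06, -0.12], [0.08, 0.06, 0.12]] + [[0.00, 0.00, -0.0], [0.00, 0.0, -0.00], [0.00, 0.00, -0.0]]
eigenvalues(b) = [-1.1, 0.02, 0.06]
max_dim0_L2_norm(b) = 1.0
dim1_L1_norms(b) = [1.62, 0.77, 0.93]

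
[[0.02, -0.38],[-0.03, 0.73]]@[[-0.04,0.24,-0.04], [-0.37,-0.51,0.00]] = [[0.14, 0.2, -0.0],[-0.27, -0.38, 0.00]]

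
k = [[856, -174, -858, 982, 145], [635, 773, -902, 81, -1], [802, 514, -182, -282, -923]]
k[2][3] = -282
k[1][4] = -1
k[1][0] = 635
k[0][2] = -858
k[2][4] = -923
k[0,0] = 856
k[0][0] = 856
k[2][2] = -182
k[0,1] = -174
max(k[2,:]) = 802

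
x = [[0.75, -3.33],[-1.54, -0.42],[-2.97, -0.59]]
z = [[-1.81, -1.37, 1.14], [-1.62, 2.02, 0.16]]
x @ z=[[4.04, -7.75, 0.32], [3.47, 1.26, -1.82], [6.33, 2.88, -3.48]]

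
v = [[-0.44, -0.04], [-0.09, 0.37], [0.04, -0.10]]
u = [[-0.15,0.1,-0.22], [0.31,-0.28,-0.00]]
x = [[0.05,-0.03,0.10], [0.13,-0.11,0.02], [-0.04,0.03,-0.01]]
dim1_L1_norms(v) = [0.48, 0.46, 0.14]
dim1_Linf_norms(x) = [0.1, 0.13, 0.04]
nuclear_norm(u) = 0.66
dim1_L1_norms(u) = [0.47, 0.59]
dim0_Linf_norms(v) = [0.44, 0.37]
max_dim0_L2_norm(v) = 0.45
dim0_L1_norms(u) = [0.46, 0.38, 0.22]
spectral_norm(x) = 0.20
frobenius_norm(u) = 0.51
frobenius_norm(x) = 0.21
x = v @ u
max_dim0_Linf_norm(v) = 0.44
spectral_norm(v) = 0.46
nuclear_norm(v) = 0.83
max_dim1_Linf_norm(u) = 0.31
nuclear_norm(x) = 0.28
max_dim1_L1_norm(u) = 0.59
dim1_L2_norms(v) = [0.44, 0.38, 0.11]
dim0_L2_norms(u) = [0.34, 0.3, 0.22]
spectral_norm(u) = 0.46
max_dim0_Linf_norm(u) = 0.31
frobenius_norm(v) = 0.59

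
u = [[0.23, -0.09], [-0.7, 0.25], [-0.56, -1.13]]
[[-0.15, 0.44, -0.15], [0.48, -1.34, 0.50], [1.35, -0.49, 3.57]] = u@[[-0.95, 1.76, -1.57], [-0.72, -0.44, -2.38]]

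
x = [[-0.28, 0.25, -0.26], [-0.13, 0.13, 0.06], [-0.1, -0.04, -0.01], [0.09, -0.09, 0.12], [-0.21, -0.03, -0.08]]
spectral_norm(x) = 0.53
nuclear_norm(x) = 0.87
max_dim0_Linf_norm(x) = 0.28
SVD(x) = [[-0.85, 0.29, 0.16], [-0.23, 0.08, -0.96], [-0.11, -0.51, -0.06], [0.32, -0.16, -0.23], [-0.33, -0.79, 0.05]] @ diag([0.5320328045014265, 0.1809568923732673, 0.15425854283298782]) @ [[0.71,  -0.48,  0.51], [0.62,  0.78,  -0.12], [0.34,  -0.40,  -0.85]]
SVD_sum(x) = [[-0.32, 0.22, -0.23], [-0.09, 0.06, -0.06], [-0.04, 0.03, -0.03], [0.12, -0.08, 0.09], [-0.12, 0.08, -0.09]] + [[0.03, 0.04, -0.01], [0.01, 0.01, -0.0], [-0.06, -0.07, 0.01], [-0.02, -0.02, 0.00], [-0.09, -0.11, 0.02]] + [[0.01, -0.01, -0.02], [-0.05, 0.06, 0.13], [-0.00, 0.00, 0.01], [-0.01, 0.01, 0.03], [0.0, -0.00, -0.01]]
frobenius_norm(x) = 0.58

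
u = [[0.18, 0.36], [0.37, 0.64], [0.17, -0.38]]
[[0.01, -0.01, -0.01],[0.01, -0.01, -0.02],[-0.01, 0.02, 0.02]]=u@[[-0.02,  0.03,  0.02],[0.03,  -0.04,  -0.04]]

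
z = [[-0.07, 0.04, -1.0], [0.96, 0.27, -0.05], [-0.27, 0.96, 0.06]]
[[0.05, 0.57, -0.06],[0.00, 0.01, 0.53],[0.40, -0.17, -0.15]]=z@ [[-0.11, 0.02, 0.55], [0.39, -0.14, -0.00], [-0.03, -0.58, 0.02]]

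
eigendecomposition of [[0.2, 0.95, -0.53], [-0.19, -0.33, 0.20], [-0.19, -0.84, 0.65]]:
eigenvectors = [[0.68+0.00j, (0.68-0j), (-0.48+0j)],  [(-0.31+0.38j), (-0.31-0.38j), 0.34+0.00j],  [-0.37+0.41j, -0.37-0.41j, 0.80+0.00j]]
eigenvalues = [(0.06+0.22j), (0.06-0.22j), (0.41+0j)]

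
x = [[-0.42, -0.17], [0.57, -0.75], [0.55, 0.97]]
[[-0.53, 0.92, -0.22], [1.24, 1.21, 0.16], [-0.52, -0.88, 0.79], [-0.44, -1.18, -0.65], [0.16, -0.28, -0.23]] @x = [[0.63,  -0.81], [0.26,  -0.96], [0.15,  1.51], [-0.85,  0.33], [-0.35,  -0.04]]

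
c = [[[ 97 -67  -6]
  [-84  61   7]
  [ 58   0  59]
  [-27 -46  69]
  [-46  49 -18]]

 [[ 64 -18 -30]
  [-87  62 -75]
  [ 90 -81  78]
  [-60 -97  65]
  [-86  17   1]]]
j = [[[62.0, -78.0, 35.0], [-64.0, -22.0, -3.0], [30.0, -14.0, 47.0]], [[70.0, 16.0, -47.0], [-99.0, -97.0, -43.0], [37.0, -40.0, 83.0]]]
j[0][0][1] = -78.0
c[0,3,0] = -27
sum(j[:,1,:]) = -328.0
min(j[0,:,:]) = -78.0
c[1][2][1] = -81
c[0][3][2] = 69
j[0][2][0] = 30.0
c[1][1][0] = -87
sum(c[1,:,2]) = 39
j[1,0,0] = 70.0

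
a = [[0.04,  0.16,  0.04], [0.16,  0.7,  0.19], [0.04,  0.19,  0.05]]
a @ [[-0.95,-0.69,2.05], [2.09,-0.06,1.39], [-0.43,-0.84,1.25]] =[[0.28, -0.07, 0.35], [1.23, -0.31, 1.54], [0.34, -0.08, 0.41]]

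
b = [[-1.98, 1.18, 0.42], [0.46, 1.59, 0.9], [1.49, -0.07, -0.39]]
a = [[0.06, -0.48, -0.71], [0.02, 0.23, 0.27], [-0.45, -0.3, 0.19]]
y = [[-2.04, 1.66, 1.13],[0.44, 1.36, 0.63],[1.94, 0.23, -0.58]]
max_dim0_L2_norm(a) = 0.78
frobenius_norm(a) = 1.09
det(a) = -0.00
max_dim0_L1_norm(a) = 1.17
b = a + y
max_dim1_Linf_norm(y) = 2.04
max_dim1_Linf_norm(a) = 0.71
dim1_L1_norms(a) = [1.25, 0.52, 0.94]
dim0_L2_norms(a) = [0.45, 0.61, 0.78]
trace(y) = -1.26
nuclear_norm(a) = 1.51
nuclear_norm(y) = 5.47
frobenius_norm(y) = 3.85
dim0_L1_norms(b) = [3.93, 2.84, 1.71]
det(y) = 1.49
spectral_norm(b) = 2.78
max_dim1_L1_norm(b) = 3.58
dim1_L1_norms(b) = [3.58, 2.95, 1.95]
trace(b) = -0.78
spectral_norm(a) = 0.93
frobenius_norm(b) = 3.38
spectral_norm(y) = 3.33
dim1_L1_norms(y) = [4.83, 2.43, 2.75]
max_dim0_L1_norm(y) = 4.42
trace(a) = 0.48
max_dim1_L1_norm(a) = 1.25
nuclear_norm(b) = 5.03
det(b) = 1.89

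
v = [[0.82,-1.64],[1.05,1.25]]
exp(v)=[[0.32, -3.43], [2.2, 1.22]]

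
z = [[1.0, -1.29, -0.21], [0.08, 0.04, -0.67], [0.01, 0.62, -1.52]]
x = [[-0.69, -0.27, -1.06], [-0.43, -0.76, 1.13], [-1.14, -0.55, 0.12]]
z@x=[[0.1, 0.83, -2.54], [0.69, 0.32, -0.12], [1.46, 0.36, 0.51]]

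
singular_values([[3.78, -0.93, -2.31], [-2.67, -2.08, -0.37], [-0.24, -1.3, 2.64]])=[5.17, 2.81, 2.48]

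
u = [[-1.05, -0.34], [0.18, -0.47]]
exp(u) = [[0.34,-0.16], [0.08,0.61]]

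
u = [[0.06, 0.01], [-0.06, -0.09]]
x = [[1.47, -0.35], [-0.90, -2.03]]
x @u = [[0.11,0.05], [0.07,0.17]]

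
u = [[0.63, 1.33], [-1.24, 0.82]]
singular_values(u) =[1.58, 1.37]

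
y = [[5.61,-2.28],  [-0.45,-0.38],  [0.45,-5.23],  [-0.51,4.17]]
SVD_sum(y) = [[2.51, -4.15], [0.05, -0.08], [2.44, -4.03], [-1.98, 3.28]] + [[3.1, 1.87],[-0.5, -0.3],[-1.99, -1.2],[1.47, 0.89]]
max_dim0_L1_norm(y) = 12.06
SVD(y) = [[-0.62, 0.78],[-0.01, -0.12],[-0.61, -0.50],[0.49, 0.37]] @ diag([7.7731901038750815, 4.668973721174549]) @ [[-0.52, 0.86], [0.86, 0.52]]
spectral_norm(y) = 7.77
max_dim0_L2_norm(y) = 7.08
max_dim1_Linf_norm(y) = 5.61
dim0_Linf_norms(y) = [5.61, 5.23]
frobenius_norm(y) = 9.07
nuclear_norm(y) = 12.44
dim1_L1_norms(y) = [7.89, 0.83, 5.68, 4.68]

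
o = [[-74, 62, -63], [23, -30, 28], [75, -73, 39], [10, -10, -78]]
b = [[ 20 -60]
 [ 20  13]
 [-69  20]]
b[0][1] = -60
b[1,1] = 13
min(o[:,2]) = -78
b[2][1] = 20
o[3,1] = -10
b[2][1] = 20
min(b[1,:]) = 13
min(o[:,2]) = -78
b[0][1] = -60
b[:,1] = [-60, 13, 20]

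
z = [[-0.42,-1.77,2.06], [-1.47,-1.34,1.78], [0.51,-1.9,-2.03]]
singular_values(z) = [3.82, 2.73, 0.79]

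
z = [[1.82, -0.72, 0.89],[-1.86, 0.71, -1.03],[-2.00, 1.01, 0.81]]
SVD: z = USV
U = [[-0.58, 0.35, 0.74],[0.59, -0.44, 0.67],[0.57, 0.82, 0.05]]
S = [3.63, 1.47, 0.01]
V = [[-0.9, 0.39, -0.18], [-0.12, 0.18, 0.98], [-0.41, -0.90, 0.11]]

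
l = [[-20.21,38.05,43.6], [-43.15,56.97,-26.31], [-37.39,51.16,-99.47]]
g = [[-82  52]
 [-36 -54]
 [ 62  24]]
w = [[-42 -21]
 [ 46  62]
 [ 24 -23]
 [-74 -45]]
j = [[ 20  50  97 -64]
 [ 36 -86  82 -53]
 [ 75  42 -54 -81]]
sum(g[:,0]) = -56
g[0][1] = 52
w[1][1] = 62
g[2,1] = 24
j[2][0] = 75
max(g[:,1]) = 52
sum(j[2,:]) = -18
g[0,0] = -82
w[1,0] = 46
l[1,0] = -43.15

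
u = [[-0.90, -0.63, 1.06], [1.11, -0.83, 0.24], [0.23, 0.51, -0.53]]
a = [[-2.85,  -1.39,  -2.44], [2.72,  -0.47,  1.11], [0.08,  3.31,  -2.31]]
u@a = [[0.94, 5.06, -0.95], [-5.40, -0.36, -4.18], [0.69, -2.31, 1.23]]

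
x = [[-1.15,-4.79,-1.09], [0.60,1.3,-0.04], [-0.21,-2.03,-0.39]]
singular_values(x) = [5.62, 0.46, 0.21]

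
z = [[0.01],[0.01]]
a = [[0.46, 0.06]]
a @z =[[0.01]]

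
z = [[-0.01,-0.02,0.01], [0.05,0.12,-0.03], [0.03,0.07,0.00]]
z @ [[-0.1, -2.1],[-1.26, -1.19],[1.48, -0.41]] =[[0.04,0.04], [-0.20,-0.24], [-0.09,-0.15]]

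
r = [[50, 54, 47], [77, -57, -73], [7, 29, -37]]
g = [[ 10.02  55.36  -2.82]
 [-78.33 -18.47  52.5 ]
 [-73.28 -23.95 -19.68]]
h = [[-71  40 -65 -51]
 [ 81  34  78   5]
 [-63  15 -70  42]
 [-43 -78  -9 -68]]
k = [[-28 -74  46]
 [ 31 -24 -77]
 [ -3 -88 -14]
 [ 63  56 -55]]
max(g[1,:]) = 52.5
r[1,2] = -73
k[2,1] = -88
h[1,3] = 5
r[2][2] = -37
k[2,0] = -3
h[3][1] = -78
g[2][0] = -73.28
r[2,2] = -37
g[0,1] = 55.36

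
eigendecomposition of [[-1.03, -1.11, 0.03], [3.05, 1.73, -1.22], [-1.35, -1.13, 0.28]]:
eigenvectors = [[(0.48-0.15j), (0.48+0.15j), (0.55+0j)], [(-0.71+0j), -0.71-0.00j, (-0.5+0j)], [0.48-0.11j, 0.48+0.11j, 0.67+0.00j]]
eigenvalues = [(0.48+0.46j), (0.48-0.46j), (0.02+0j)]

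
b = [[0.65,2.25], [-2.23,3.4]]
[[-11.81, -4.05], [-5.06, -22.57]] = b @ [[-3.98, 5.12], [-4.1, -3.28]]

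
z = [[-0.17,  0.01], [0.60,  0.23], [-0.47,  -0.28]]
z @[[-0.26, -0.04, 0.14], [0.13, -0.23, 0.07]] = [[0.05, 0.0, -0.02], [-0.13, -0.08, 0.10], [0.09, 0.08, -0.09]]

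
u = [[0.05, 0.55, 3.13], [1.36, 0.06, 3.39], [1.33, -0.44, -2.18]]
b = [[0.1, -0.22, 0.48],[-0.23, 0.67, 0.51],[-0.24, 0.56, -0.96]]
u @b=[[-0.87, 2.11, -2.70], [-0.69, 1.64, -2.57], [0.76, -1.81, 2.51]]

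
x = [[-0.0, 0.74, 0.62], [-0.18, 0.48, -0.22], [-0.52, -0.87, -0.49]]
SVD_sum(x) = [[0.23, 0.77, 0.46], [0.06, 0.20, 0.12], [-0.27, -0.91, -0.55]] + [[-0.02, 0.02, -0.02],[-0.30, 0.27, -0.29],[-0.08, 0.07, -0.08]] + [[-0.21, -0.04, 0.18], [0.06, 0.01, -0.05], [-0.17, -0.03, 0.14]]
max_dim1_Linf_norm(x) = 0.87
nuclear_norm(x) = 2.33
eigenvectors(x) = [[-0.75+0.00j, (-0.75-0j), (-0.2+0j)], [0.02-0.13j, 0.02+0.13j, -0.72+0.00j], [0.36-0.54j, (0.36+0.54j), (0.66+0j)]]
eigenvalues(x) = [(-0.32+0.57j), (-0.32-0.57j), (0.63+0j)]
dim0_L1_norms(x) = [0.7, 2.09, 1.33]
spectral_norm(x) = 1.45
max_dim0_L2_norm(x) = 1.24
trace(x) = -0.01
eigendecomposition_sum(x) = [[(0.01+0.39j), (0.3+0.08j), 0.33+0.20j],[-0.07-0.01j, -0.02+0.05j, (-0.05+0.05j)],[(-0.28-0.18j), (-0.2+0.18j), -0.30+0.14j]] + [[0.01-0.39j, 0.30-0.08j, 0.33-0.20j], [-0.07+0.01j, -0.02-0.05j, -0.05-0.05j], [(-0.28+0.18j), (-0.2-0.18j), -0.30-0.14j]] + [[(-0.01-0j), (0.15+0j), (-0.04+0j)],[-0.04-0.00j, 0.53+0.00j, (-0.13+0j)],[0.04+0.00j, (-0.48-0j), 0.12-0.00j]]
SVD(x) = [[0.64, -0.06, -0.77], [0.17, -0.96, 0.21], [-0.75, -0.26, -0.6]] @ diag([1.4539806899946595, 0.5152115853953958, 0.3620734392316234]) @ [[0.25, 0.83, 0.50], [0.60, -0.54, 0.59], [0.76, 0.15, -0.63]]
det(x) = 0.27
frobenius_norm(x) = 1.58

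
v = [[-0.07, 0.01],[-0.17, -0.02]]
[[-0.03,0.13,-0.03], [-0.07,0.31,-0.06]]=v @[[0.41, -1.83, 0.38], [-0.01, 0.14, 0.02]]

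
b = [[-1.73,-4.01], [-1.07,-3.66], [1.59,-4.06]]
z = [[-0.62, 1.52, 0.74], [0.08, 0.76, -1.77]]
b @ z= [[0.75,-5.68,5.82], [0.37,-4.41,5.69], [-1.31,-0.67,8.36]]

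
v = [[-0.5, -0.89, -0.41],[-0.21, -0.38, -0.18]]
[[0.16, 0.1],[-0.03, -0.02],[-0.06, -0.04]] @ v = [[-0.1, -0.18, -0.08], [0.02, 0.03, 0.02], [0.04, 0.07, 0.03]]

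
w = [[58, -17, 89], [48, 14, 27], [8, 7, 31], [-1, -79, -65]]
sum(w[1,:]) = 89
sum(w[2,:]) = 46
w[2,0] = 8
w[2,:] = [8, 7, 31]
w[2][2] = 31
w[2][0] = 8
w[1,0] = 48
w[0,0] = 58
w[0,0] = 58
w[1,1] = 14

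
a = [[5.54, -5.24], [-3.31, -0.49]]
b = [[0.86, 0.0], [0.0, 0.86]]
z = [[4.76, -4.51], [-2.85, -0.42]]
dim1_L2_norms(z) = [6.56, 2.88]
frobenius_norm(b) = 1.22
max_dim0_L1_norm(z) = 7.61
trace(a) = 5.05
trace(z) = 4.34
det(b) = 0.74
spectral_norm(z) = 6.82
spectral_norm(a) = 7.93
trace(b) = 1.72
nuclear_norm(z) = 9.00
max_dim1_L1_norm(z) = 9.27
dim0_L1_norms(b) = [0.86, 0.86]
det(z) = -14.85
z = b @ a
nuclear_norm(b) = 1.72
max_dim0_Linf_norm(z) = 4.76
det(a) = -20.06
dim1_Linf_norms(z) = [4.76, 2.85]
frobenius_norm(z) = 7.16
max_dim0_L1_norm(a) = 8.85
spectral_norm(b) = 0.86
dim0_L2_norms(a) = [6.45, 5.26]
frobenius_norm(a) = 8.33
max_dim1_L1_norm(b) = 0.86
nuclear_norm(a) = 10.46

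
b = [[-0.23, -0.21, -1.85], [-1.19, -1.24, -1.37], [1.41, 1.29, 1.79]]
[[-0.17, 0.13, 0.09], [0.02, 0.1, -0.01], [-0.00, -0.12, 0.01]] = b@ [[-0.14, 0.01, 0.08], [0.00, -0.01, -0.0], [0.11, -0.07, -0.06]]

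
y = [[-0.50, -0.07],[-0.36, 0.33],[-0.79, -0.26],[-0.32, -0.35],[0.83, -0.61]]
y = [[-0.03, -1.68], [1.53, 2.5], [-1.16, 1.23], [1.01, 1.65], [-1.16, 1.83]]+[[-0.47,1.61],  [-1.89,-2.17],  [0.37,-1.49],  [-1.33,-2.00],  [1.99,-2.44]]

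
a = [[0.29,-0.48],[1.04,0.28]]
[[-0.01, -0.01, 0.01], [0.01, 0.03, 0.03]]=a@[[0.0, 0.02, 0.03], [0.02, 0.04, -0.00]]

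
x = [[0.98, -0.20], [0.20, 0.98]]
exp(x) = [[2.61, -0.53],[0.53, 2.61]]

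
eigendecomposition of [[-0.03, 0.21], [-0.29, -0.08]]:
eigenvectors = [[(-0.07-0.64j), -0.07+0.64j], [(0.76+0j), (0.76-0j)]]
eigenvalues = [(-0.05+0.25j), (-0.05-0.25j)]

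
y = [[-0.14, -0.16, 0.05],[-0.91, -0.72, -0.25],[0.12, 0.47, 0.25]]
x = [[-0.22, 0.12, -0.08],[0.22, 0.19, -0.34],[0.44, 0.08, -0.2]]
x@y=[[-0.09, -0.09, -0.06], [-0.24, -0.33, -0.12], [-0.16, -0.22, -0.05]]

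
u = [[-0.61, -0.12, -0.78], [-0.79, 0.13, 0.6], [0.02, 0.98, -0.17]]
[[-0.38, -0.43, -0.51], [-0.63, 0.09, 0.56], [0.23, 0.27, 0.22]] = u @ [[0.74,0.2,-0.12], [0.2,0.33,0.35], [-0.12,0.35,0.7]]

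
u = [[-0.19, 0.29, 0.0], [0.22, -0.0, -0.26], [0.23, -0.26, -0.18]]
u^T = [[-0.19, 0.22, 0.23], [0.29, -0.0, -0.26], [0.00, -0.26, -0.18]]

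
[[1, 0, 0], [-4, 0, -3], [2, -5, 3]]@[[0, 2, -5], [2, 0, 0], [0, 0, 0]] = [[0, 2, -5], [0, -8, 20], [-10, 4, -10]]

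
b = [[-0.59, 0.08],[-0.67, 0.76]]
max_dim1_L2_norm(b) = 1.01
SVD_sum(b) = [[-0.39, 0.32], [-0.77, 0.64]] + [[-0.2, -0.24], [0.10, 0.12]]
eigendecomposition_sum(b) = [[-0.57, 0.03], [-0.29, 0.02]] + [[-0.02, 0.05],[-0.38, 0.74]]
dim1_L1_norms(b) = [0.67, 1.43]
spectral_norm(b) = 1.12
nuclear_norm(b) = 1.47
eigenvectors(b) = [[-0.89, -0.06], [-0.46, -1.0]]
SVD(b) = [[-0.45, -0.89], [-0.89, 0.45]] @ diag([1.1211604913246802, 0.3521351341354649]) @ [[0.77, -0.64], [0.64, 0.77]]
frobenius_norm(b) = 1.18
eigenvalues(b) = [-0.55, 0.72]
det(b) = -0.39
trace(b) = 0.17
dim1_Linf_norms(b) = [0.59, 0.76]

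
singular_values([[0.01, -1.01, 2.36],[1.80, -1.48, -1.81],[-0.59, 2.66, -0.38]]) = [3.54, 3.15, 0.68]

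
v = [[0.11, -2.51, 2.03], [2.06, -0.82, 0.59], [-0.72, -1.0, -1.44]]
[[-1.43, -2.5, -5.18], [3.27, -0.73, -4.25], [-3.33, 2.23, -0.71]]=v @ [[1.87, -0.01, -1.27], [1.13, -0.16, 1.87], [0.59, -1.43, -0.17]]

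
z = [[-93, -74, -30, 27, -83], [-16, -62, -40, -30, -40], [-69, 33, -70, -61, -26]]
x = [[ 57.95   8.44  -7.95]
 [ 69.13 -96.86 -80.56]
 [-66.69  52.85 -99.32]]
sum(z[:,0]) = -178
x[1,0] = 69.13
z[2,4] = -26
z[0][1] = -74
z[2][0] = -69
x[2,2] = -99.32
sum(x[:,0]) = 60.39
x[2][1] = 52.85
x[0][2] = -7.95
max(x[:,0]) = 69.13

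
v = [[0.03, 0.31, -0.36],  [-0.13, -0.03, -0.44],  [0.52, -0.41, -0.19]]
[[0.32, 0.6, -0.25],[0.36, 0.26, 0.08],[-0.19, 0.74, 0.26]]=v @ [[-0.42, 1.47, -0.21],[0.25, 0.55, -0.88],[-0.71, -1.07, -0.07]]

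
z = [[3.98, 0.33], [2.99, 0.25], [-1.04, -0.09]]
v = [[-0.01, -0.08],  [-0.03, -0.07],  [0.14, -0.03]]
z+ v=[[3.97, 0.25], [2.96, 0.18], [-0.90, -0.12]]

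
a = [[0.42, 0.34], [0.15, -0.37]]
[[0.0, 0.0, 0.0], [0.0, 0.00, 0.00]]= a @ [[0.0, -0.00, 0.00], [-0.00, 0.00, -0.0]]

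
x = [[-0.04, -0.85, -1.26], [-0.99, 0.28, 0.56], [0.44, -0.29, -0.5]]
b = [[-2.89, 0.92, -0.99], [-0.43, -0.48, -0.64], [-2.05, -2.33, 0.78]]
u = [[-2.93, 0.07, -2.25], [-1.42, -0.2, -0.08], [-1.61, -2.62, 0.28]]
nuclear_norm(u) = 7.49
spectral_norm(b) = 3.68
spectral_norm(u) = 4.21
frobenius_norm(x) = 2.05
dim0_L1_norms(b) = [5.37, 3.73, 2.41]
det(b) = 6.89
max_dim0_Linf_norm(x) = 1.26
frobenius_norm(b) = 4.61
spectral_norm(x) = 1.83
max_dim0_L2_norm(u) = 3.63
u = x + b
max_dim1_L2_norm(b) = 3.2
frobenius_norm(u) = 5.02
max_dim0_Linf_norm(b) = 2.89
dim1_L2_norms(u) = [3.69, 1.44, 3.09]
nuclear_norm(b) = 7.06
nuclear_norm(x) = 2.76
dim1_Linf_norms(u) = [2.93, 1.42, 2.62]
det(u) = -6.83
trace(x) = -0.26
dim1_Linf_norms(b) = [2.89, 0.64, 2.33]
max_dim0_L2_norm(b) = 3.57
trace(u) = -2.85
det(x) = 0.00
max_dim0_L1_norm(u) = 5.96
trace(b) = -2.59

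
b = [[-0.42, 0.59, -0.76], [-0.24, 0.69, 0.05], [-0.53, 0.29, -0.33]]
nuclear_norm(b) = 2.12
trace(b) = -0.06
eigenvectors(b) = [[-0.78, -0.73, -0.59], [-0.1, -0.62, -0.8], [-0.62, 0.29, 0.09]]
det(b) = -0.19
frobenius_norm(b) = 1.45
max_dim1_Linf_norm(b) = 0.76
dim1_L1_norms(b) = [1.77, 0.98, 1.15]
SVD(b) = [[-0.77,  0.39,  -0.51], [-0.42,  -0.91,  -0.06], [-0.48,  0.17,  0.86]] @ diag([1.327949431129303, 0.5277985017174318, 0.2649132876021785]) @ [[0.51,-0.66,0.54],  [-0.06,-0.66,-0.75],  [-0.86,-0.35,0.38]]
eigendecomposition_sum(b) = [[-0.49, 0.29, -0.62], [-0.06, 0.03, -0.08], [-0.39, 0.23, -0.5]] + [[0.53, -0.45, -0.59], [0.45, -0.38, -0.5], [-0.21, 0.18, 0.24]] + [[-0.46,0.76,0.46], [-0.63,1.04,0.63], [0.07,-0.12,-0.07]]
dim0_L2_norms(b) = [0.72, 0.95, 0.83]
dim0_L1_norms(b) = [1.19, 1.57, 1.14]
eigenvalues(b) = [-0.95, 0.38, 0.51]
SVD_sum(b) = [[-0.52, 0.68, -0.56],[-0.28, 0.37, -0.3],[-0.33, 0.43, -0.35]] + [[-0.01,-0.14,-0.15], [0.03,0.32,0.36], [-0.01,-0.06,-0.07]] + [[0.12, 0.05, -0.05],[0.01, 0.01, -0.01],[-0.19, -0.08, 0.09]]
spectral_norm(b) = 1.33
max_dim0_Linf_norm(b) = 0.76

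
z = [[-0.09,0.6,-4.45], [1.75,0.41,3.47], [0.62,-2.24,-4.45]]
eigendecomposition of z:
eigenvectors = [[0.74+0.00j,0.62+0.00j,0.62-0.00j], [0.65+0.00j,-0.59-0.08j,-0.59+0.08j], [-0.17+0.00j,0.30-0.42j,0.30+0.42j]]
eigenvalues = [(1.47+0j), (-2.8+2.9j), (-2.8-2.9j)]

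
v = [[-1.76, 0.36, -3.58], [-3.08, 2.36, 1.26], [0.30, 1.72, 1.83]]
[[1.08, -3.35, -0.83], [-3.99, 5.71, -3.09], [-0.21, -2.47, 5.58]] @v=[[8.17, -8.94, -9.61], [-11.49, 6.72, 15.82], [9.65, 3.69, 7.85]]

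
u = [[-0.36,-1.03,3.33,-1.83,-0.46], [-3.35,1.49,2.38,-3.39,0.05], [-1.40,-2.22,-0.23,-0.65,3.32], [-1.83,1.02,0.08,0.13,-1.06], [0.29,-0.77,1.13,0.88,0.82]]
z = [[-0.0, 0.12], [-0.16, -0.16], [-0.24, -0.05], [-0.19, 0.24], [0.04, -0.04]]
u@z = [[-0.31, -0.47], [-0.16, -1.58], [0.67, -0.09], [-0.25, -0.31], [-0.28, 0.28]]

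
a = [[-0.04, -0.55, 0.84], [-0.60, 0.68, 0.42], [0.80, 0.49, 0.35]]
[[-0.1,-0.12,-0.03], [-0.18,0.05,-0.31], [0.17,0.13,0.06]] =a@[[0.25, 0.08, 0.24], [0.02, 0.16, -0.17], [-0.1, -0.03, -0.13]]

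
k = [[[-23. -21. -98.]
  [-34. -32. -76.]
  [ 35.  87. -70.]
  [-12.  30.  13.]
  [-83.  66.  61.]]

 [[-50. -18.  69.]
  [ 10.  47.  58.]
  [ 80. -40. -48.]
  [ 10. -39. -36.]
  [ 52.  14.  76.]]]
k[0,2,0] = 35.0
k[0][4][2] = 61.0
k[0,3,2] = 13.0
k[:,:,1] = [[-21.0, -32.0, 87.0, 30.0, 66.0], [-18.0, 47.0, -40.0, -39.0, 14.0]]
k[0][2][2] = -70.0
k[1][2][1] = -40.0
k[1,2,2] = -48.0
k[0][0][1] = -21.0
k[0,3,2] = 13.0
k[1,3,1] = -39.0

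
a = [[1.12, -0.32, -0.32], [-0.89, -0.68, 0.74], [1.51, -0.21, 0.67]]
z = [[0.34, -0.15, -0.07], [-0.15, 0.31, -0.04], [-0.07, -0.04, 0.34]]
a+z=[[1.46, -0.47, -0.39], [-1.04, -0.37, 0.70], [1.44, -0.25, 1.01]]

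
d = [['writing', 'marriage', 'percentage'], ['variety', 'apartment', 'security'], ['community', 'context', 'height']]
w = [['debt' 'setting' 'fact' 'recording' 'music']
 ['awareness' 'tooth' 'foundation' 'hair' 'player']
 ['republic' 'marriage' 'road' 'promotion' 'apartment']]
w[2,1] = 'marriage'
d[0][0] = 'writing'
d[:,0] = ['writing', 'variety', 'community']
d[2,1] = 'context'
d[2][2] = 'height'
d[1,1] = 'apartment'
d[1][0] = 'variety'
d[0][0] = 'writing'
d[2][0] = 'community'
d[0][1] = 'marriage'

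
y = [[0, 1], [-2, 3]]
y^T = [[0, -2], [1, 3]]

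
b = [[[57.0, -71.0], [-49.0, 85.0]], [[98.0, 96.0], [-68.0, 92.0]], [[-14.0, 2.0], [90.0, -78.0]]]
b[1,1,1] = 92.0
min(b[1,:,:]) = -68.0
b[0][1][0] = -49.0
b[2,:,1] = [2.0, -78.0]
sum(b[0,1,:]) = 36.0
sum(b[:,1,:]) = 72.0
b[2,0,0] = -14.0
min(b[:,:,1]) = -78.0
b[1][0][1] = 96.0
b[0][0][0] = 57.0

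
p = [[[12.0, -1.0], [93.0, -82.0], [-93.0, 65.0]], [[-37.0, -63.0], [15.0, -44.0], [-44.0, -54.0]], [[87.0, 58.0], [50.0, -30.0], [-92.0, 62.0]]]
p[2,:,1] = [58.0, -30.0, 62.0]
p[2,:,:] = [[87.0, 58.0], [50.0, -30.0], [-92.0, 62.0]]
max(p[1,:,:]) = 15.0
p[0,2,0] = -93.0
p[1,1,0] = 15.0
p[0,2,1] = 65.0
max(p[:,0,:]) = 87.0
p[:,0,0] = [12.0, -37.0, 87.0]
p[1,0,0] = -37.0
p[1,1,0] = 15.0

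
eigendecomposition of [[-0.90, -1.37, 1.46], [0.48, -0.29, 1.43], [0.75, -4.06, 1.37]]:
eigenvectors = [[(0.95+0j), (-0.36+0.12j), (-0.36-0.12j)],[(-0.02+0j), -0.18+0.47j, -0.18-0.47j],[-0.30+0.00j, (-0.78+0j), -0.78-0.00j]]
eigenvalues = [(-1.33+0j), (0.75+2.33j), (0.75-2.33j)]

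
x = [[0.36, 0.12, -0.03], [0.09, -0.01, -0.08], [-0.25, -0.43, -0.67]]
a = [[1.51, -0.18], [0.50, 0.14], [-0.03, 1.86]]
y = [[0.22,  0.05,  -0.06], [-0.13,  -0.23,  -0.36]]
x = a @ y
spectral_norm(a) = 1.89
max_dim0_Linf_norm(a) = 1.86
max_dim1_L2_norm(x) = 0.83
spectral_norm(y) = 0.45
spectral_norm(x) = 0.85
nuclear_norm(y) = 0.68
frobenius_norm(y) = 0.50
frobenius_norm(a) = 2.46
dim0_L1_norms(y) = [0.35, 0.28, 0.42]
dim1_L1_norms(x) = [0.51, 0.18, 1.35]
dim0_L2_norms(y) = [0.26, 0.24, 0.36]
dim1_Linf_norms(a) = [1.51, 0.5, 1.86]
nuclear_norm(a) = 3.46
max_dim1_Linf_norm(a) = 1.86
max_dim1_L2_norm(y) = 0.45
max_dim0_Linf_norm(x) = 0.67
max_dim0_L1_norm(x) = 0.78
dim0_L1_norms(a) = [2.04, 2.18]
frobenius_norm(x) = 0.93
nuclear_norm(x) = 1.22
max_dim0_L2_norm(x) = 0.68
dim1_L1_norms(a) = [1.69, 0.64, 1.89]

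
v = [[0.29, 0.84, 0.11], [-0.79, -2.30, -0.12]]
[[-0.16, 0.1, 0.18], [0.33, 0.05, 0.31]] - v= [[-0.45,-0.74,0.07], [1.12,2.35,0.43]]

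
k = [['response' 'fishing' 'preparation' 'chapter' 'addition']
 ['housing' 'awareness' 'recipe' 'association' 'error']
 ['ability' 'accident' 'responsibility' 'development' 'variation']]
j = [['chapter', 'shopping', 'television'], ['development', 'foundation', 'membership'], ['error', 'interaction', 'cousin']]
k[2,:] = ['ability', 'accident', 'responsibility', 'development', 'variation']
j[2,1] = 'interaction'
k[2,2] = 'responsibility'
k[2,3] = 'development'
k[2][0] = 'ability'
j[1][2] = 'membership'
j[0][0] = 'chapter'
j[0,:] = ['chapter', 'shopping', 'television']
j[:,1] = ['shopping', 'foundation', 'interaction']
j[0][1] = 'shopping'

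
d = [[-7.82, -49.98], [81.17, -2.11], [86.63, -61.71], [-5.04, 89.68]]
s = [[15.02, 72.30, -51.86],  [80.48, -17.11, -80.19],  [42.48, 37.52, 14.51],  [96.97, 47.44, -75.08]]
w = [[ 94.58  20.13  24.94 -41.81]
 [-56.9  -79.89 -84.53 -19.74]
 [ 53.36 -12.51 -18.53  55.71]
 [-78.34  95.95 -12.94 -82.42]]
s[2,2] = 14.51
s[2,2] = 14.51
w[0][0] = 94.58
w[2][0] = 53.36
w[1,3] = -19.74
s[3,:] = [96.97, 47.44, -75.08]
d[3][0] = -5.04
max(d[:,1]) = 89.68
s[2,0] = 42.48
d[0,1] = -49.98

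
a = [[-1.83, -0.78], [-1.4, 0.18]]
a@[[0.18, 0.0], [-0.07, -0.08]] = [[-0.27,0.06], [-0.26,-0.01]]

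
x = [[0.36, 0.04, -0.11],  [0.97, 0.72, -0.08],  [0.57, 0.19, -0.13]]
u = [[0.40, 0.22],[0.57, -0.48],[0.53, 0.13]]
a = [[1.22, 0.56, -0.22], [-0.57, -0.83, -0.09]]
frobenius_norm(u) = 1.03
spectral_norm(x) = 1.39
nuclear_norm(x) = 1.64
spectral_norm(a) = 1.63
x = u @ a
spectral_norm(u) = 0.89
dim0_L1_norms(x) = [1.9, 0.95, 0.32]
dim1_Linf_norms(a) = [1.22, 0.83]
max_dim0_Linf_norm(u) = 0.57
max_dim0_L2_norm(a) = 1.35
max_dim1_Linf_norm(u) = 0.57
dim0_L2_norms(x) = [1.18, 0.75, 0.19]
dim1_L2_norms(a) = [1.36, 1.01]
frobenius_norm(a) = 1.69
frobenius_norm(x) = 1.41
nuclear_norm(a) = 2.10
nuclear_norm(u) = 1.41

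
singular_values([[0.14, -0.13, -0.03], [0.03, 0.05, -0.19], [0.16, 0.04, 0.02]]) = [0.23, 0.19, 0.12]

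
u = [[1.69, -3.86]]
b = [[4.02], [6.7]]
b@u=[[6.79, -15.52], [11.32, -25.86]]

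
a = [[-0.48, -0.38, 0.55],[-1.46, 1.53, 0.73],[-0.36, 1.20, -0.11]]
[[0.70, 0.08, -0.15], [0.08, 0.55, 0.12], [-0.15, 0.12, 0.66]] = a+[[1.18, 0.46, -0.7], [1.54, -0.98, -0.61], [0.21, -1.08, 0.77]]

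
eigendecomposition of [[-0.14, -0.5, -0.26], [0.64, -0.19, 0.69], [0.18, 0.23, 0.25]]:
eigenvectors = [[(0.75+0j), (0.75-0j), (-0.74+0j)], [0.05-0.53j, (0.05+0.53j), (-0.14+0j)], [-0.38-0.09j, (-0.38+0.09j), 0.65+0.00j]]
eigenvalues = [(-0.04+0.39j), (-0.04-0.39j), (-0+0j)]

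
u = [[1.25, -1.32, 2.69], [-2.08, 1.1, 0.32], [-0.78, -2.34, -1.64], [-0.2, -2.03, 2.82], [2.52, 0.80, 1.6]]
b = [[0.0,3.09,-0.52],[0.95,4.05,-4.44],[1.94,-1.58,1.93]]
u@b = [[3.96, -5.73, 10.4], [1.67, -2.48, -3.18], [-5.40, -9.3, 7.63], [3.54, -13.3, 14.56], [3.86, 8.50, -1.77]]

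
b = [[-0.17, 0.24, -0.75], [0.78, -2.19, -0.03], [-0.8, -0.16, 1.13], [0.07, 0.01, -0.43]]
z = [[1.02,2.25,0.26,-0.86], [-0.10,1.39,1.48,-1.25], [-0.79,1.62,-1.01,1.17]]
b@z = [[0.40, -1.26, 1.07, -1.03], [1.04, -1.34, -3.01, 2.03], [-1.69, -0.19, -1.59, 2.21], [0.41, -0.53, 0.47, -0.58]]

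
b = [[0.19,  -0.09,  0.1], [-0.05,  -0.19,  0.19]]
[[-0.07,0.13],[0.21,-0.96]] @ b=[[-0.02,-0.02,0.02], [0.09,0.16,-0.16]]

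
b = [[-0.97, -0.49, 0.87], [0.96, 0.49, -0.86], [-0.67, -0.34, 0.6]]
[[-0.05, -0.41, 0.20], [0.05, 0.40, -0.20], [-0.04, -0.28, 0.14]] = b @ [[0.11, 0.76, -0.38], [-0.02, -0.12, 0.06], [0.05, 0.31, -0.16]]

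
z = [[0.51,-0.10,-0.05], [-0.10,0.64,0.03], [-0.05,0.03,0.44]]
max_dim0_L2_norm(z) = 0.65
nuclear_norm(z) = 1.59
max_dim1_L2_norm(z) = 0.65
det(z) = 0.14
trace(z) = 1.59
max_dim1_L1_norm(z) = 0.77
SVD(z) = [[-0.49, -0.68, 0.55],[0.85, -0.51, 0.13],[0.19, 0.54, 0.82]] @ diag([0.7039519544025864, 0.4747342446465632, 0.41131380095085]) @ [[-0.49, 0.85, 0.19],  [-0.68, -0.51, 0.54],  [0.55, 0.13, 0.82]]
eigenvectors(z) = [[-0.49, 0.68, 0.55], [0.85, 0.51, 0.13], [0.19, -0.54, 0.82]]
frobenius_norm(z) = 0.94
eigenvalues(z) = [0.7, 0.47, 0.41]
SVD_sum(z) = [[0.17,-0.29,-0.07], [-0.29,0.51,0.11], [-0.07,0.11,0.03]] + [[0.22, 0.16, -0.17], [0.16, 0.12, -0.13], [-0.17, -0.13, 0.14]] + [[0.13, 0.03, 0.19], [0.03, 0.01, 0.05], [0.19, 0.05, 0.28]]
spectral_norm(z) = 0.70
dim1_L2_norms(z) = [0.52, 0.65, 0.44]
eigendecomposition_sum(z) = [[0.17, -0.29, -0.07],  [-0.29, 0.51, 0.11],  [-0.07, 0.11, 0.03]] + [[0.22, 0.16, -0.17], [0.16, 0.12, -0.13], [-0.17, -0.13, 0.14]] + [[0.13,0.03,0.19], [0.03,0.01,0.05], [0.19,0.05,0.28]]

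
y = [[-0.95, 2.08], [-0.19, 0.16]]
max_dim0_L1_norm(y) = 2.24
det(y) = 0.24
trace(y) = -0.79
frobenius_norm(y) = 2.30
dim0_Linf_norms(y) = [0.95, 2.08]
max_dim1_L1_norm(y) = 3.03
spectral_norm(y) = 2.30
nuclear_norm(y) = 2.40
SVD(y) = [[-1.00, -0.1], [-0.10, 1.0]] @ diag([2.2976937961099466, 0.10584526119700707]) @ [[0.42,-0.91], [-0.91,-0.42]]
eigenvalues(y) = [(-0.39+0.3j), (-0.39-0.3j)]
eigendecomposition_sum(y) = [[-0.47-0.22j, (1.04+1.39j)], [(-0.09-0.13j), 0.08+0.52j]] + [[(-0.47+0.22j), (1.04-1.39j)], [-0.09+0.13j, (0.08-0.52j)]]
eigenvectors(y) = [[0.96+0.00j, 0.96-0.00j], [0.26+0.14j, (0.26-0.14j)]]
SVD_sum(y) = [[-0.96,  2.08], [-0.09,  0.20]] + [[0.01,0.00], [-0.1,-0.04]]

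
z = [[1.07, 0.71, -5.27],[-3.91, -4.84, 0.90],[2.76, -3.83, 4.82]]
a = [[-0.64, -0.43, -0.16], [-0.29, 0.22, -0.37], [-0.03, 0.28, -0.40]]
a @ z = [[0.55,  2.24,  2.21], [-2.19,  0.15,  -0.06], [-2.23,  0.16,  -1.52]]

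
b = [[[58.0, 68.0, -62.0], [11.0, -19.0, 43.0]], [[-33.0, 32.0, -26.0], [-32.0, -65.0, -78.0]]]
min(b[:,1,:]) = -78.0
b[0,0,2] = -62.0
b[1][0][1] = 32.0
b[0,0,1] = 68.0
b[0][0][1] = 68.0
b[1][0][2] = -26.0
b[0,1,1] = -19.0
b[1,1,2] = -78.0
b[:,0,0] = [58.0, -33.0]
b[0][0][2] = -62.0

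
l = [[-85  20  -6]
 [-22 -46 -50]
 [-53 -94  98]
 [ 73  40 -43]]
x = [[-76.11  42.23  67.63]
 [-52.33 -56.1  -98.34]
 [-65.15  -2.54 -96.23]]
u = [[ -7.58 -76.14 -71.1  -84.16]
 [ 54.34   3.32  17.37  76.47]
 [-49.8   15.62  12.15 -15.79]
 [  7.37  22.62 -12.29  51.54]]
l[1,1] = -46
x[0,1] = 42.23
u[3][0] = 7.37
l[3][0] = 73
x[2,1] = -2.54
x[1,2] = -98.34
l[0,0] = -85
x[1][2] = -98.34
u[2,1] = 15.62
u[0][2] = -71.1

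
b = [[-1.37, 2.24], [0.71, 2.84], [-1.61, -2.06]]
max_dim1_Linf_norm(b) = 2.84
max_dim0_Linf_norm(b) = 2.84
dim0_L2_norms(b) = [2.23, 4.16]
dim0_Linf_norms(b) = [1.61, 2.84]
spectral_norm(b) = 4.21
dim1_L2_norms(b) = [2.63, 2.93, 2.61]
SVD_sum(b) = [[0.34,  1.94], [0.51,  2.88], [-0.40,  -2.27]] + [[-1.71, 0.30], [0.20, -0.04], [-1.21, 0.21]]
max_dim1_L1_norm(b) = 3.67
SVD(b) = [[-0.47,0.81], [-0.69,-0.09], [0.55,0.57]] @ diag([4.210547420025135, 2.1380342428781822]) @ [[-0.17,-0.98], [-0.98,0.17]]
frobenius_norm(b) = 4.72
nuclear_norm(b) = 6.35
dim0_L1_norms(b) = [3.69, 7.14]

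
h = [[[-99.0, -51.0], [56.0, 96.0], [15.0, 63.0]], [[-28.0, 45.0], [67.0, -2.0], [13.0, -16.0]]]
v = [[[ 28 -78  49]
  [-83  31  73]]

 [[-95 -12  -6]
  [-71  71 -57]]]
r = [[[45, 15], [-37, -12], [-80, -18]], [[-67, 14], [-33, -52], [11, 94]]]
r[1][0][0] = -67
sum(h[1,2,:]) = -3.0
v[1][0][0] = -95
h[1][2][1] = -16.0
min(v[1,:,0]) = -95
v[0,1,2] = 73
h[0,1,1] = 96.0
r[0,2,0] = -80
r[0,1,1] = -12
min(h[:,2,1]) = -16.0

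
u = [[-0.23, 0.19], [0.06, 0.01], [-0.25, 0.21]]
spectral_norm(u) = 0.44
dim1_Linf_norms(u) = [0.23, 0.06, 0.25]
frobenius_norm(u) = 0.45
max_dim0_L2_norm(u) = 0.34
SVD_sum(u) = [[-0.23, 0.19],[0.03, -0.03],[-0.25, 0.21]] + [[0.0,0.0],[0.03,0.04],[0.0,0.0]]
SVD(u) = [[-0.67, -0.03], [0.09, -1.00], [-0.74, -0.09]] @ diag([0.44405925342927755, 0.04594974911610083]) @ [[0.77, -0.63], [-0.63, -0.77]]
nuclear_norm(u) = 0.49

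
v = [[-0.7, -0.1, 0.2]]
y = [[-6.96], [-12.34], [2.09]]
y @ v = [[4.87, 0.70, -1.39], [8.64, 1.23, -2.47], [-1.46, -0.21, 0.42]]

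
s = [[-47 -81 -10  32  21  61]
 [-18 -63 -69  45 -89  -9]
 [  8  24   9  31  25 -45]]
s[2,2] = 9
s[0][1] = -81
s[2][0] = 8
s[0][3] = 32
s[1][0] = -18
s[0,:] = [-47, -81, -10, 32, 21, 61]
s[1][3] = 45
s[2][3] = 31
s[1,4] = -89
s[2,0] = 8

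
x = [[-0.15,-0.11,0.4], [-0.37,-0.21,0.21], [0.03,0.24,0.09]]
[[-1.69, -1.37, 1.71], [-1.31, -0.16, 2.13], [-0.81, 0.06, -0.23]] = x @ [[2.62, -3.04, -3.43], [-2.24, 2.14, -1.50], [-3.85, -3.98, 2.58]]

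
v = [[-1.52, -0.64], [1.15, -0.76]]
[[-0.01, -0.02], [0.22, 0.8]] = v @ [[0.08,0.28], [-0.17,-0.63]]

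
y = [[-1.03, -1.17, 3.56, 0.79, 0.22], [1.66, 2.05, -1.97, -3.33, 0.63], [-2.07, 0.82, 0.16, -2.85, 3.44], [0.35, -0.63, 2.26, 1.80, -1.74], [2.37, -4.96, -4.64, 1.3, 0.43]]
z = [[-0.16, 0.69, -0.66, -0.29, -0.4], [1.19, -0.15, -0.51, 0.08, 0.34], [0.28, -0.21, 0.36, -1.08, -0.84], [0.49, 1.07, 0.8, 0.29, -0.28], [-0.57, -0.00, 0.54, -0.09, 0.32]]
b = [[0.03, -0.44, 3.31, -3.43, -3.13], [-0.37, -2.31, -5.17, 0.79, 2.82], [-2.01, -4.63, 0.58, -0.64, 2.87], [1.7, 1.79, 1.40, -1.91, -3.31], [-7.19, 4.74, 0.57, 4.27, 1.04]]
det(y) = -0.04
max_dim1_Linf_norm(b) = 7.19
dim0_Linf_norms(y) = [2.37, 4.96, 4.64, 3.33, 3.44]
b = y @ z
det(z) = -1.25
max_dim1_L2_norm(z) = 1.48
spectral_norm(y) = 7.82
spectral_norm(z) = 1.56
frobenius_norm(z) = 2.84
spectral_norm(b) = 10.30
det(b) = -1.57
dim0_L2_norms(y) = [3.72, 5.59, 6.57, 4.98, 3.94]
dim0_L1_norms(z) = [2.69, 2.12, 2.87, 1.83, 2.18]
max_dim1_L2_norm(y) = 7.32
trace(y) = 3.41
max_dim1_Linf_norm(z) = 1.19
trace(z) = 0.66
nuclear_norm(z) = 5.93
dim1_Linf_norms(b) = [3.43, 5.17, 4.63, 3.31, 7.19]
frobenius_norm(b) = 14.98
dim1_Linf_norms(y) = [3.56, 3.33, 3.44, 2.26, 4.96]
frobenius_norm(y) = 11.34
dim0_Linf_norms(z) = [1.19, 1.07, 0.8, 1.08, 0.84]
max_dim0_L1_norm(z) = 2.87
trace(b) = -2.57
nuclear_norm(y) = 20.48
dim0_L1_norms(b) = [11.3, 13.91, 11.03, 11.04, 13.17]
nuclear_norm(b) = 27.08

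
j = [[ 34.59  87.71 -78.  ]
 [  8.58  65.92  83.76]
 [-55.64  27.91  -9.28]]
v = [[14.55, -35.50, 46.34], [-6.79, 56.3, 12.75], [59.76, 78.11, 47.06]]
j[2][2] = -9.28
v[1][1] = 56.3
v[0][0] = 14.55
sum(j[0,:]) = 44.3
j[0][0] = 34.59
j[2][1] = 27.91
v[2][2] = 47.06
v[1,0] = -6.79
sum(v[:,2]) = 106.15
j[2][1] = 27.91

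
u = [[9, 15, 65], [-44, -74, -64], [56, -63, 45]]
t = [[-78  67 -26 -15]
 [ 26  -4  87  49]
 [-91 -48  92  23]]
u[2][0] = 56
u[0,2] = 65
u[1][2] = -64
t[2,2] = 92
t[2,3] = 23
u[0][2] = 65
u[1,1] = -74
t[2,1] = -48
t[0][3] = -15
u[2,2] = 45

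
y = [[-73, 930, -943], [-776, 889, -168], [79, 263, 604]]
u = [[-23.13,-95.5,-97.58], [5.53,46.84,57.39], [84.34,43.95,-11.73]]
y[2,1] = 263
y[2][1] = 263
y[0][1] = 930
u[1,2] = 57.39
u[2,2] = -11.73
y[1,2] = -168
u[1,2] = 57.39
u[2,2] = -11.73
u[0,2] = -97.58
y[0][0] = -73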